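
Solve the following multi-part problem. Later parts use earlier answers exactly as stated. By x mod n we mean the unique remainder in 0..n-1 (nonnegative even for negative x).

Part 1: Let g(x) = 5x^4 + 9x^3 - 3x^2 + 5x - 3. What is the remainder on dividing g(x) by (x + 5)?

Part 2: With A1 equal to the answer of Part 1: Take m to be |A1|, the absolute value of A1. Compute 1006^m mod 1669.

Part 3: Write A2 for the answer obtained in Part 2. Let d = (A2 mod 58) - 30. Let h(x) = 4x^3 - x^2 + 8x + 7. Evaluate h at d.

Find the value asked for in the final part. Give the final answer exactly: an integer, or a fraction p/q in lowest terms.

-3062

Part 1: remainder = value at the root: 5*(-5)^4 + 9*(-5)^3 - 3*(-5)^2 + 5*(-5)^1 - 3 = (3125) + (-1125) + (-75) + (-25) + (-3) = 1897; answer 1897
Part 2: A1 = 1897; m = 1897; squarings mod 1669: 1006^1=1006, 1006^2=622, 1006^4=1345, 1006^8=1498, 1006^16=868, 1006^32=705, 1006^64=1332, 1006^128=77, 1006^256=922, 1006^512=563, 1006^1024=1528; 1006^1897 = 1006^1 * 1006^8 * 1006^32 * 1006^64 * 1006^256 * 1006^512 * 1006^1024 = 1413 (mod 1669); answer 1413
Part 3: A2 = 1413; d = -9; 4*(-9)^3 - 1*(-9)^2 + 8*(-9)^1 + 7 = (-2916) + (-81) + (-72) + (7) = -3062; answer -3062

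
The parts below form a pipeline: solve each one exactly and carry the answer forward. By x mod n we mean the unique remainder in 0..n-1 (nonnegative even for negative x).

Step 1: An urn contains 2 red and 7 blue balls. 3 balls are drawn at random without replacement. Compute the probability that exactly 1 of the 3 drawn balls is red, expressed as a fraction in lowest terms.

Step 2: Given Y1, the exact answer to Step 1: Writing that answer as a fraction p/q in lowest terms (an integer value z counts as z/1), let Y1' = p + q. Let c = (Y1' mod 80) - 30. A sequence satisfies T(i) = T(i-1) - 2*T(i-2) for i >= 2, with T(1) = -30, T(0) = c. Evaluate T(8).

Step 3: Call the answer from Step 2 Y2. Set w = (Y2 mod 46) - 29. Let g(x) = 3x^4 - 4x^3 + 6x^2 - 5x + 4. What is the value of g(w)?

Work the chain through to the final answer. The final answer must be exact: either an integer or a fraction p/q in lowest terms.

Step 1: total draws C(9,3) = 84; favorable C(2,1)*C(7,2) = 42; P = 1/2; answer 1/2
Step 2: Y1 = 1/2; threaded value p + q = 3; c = -27; T(2) = 1*(-30) - 2*(-27) = 24; iterating: T(2)=24, T(3)=84, T(4)=36, T(5)=-132, T(6)=-204, T(7)=60, T(8)=468; answer 468
Step 3: Y2 = 468; w = -21; 3*(-21)^4 - 4*(-21)^3 + 6*(-21)^2 - 5*(-21)^1 + 4 = (583443) + (37044) + (2646) + (105) + (4) = 623242; answer 623242

623242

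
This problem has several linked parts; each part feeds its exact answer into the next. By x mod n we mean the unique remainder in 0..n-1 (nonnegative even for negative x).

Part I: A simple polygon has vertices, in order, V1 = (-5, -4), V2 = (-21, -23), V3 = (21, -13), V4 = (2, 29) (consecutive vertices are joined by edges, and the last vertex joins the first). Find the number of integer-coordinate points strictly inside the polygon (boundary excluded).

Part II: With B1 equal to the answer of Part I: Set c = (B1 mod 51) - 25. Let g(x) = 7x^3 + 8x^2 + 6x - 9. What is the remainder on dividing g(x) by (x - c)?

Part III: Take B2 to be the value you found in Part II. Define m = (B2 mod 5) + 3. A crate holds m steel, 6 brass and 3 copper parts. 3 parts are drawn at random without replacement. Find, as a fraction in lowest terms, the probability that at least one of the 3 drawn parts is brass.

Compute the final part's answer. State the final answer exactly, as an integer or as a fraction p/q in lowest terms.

Part I: cross terms: (-5*-23 - -21*-4)=31, (-21*-13 - 21*-23)=756, (21*29 - 2*-13)=635, (2*-4 - -5*29)=137; twice the area = |1559| = 1559; area = 1559/2; boundary points = 1 + 2 + 1 + 1 = 5; strictly interior points = area - boundary/2 + 1 = 778; answer 778
Part II: B1 = 778; c = -12; remainder = value at the root: 7*(-12)^3 + 8*(-12)^2 + 6*(-12)^1 - 9 = (-12096) + (1152) + (-72) + (-9) = -11025; answer -11025
Part III: B2 = -11025; m = 3; total draws C(12,3) = 220; complement C(6,3) = 20; favorable 220 - 20 = 200; P = 10/11; answer 10/11

10/11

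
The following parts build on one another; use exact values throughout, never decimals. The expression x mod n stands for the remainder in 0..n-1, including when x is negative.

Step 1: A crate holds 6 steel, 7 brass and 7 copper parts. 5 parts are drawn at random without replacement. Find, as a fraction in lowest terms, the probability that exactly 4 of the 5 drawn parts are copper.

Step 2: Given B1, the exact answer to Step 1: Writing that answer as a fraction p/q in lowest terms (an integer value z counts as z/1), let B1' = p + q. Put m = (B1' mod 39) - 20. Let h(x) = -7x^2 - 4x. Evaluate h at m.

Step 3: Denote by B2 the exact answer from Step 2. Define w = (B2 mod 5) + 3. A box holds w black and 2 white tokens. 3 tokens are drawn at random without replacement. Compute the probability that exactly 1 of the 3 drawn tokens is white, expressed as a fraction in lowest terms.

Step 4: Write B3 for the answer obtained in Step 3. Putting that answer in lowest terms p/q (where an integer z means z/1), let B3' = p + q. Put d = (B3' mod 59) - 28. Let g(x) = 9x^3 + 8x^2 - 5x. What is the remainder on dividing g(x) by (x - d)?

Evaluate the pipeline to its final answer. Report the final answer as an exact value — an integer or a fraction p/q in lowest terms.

-68700

Step 1: total draws C(20,5) = 15504; favorable C(7,4)*C(13,1) = 455; P = 455/15504; answer 455/15504
Step 2: B1 = 455/15504; threaded value p + q = 15959; m = -12; -7*(-12)^2 - 4*(-12)^1 = (-1008) + (48) = -960; answer -960
Step 3: B2 = -960; w = 3; total draws C(5,3) = 10; favorable C(2,1)*C(3,2) = 6; P = 3/5; answer 3/5
Step 4: B3 = 3/5; threaded value p + q = 8; d = -20; remainder = value at the root: 9*(-20)^3 + 8*(-20)^2 - 5*(-20)^1 = (-72000) + (3200) + (100) = -68700; answer -68700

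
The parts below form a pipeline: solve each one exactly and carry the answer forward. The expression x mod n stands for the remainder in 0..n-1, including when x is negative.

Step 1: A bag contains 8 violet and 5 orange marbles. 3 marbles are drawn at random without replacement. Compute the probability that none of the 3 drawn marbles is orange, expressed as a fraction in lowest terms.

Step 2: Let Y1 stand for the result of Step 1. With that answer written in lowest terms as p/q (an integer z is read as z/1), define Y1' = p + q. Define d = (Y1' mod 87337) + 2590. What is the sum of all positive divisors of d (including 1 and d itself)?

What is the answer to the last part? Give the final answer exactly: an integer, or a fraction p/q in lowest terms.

Step 1: total draws C(13,3) = 286; favorable C(8,3) = 56; P = 28/143; answer 28/143
Step 2: Y1 = 28/143; threaded value p + q = 171; d = 2761; 2761 = 11 * 251; sigma = (1 + 11) * (1 + 251) = 12 * 252 = 3024; answer 3024

3024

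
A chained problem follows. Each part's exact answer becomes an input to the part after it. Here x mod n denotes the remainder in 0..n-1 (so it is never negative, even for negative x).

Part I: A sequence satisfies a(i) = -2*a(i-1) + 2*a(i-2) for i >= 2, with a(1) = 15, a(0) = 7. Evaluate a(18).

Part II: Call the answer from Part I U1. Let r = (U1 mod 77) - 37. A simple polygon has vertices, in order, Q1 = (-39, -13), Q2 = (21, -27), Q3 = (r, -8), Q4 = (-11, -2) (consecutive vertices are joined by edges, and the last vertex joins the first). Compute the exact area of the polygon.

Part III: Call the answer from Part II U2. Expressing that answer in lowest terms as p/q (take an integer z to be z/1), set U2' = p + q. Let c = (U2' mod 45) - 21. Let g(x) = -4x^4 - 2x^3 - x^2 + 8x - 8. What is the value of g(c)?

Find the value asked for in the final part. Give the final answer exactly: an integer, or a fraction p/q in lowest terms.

-2743

Part I: a(2) = -2*(15) + 2*(7) = -16; iterating: a(2)=-16, a(3)=62, a(4)=-156, a(5)=436, a(6)=-1184, a(7)=3240, a(8)=-8848, a(9)=24176, a(10)=-66048, a(11)=180448, a(12)=-492992, a(13)=1346880, a(14)=-3679744, a(15)=10053248, a(16)=-27465984, a(17)=75038464, a(18)=-205008896; answer -205008896
Part II: U1 = -205008896; r = 25; cross terms: (-39*-27 - 21*-13)=1326, (21*-8 - 25*-27)=507, (25*-2 - -11*-8)=-138, (-11*-13 - -39*-2)=65; twice the area = |1760| = 1760; area = 880; answer 880
Part III: U2 = 880; threaded value p + q = 881; c = 5; -4*(5)^4 - 2*(5)^3 - 1*(5)^2 + 8*(5)^1 - 8 = (-2500) + (-250) + (-25) + (40) + (-8) = -2743; answer -2743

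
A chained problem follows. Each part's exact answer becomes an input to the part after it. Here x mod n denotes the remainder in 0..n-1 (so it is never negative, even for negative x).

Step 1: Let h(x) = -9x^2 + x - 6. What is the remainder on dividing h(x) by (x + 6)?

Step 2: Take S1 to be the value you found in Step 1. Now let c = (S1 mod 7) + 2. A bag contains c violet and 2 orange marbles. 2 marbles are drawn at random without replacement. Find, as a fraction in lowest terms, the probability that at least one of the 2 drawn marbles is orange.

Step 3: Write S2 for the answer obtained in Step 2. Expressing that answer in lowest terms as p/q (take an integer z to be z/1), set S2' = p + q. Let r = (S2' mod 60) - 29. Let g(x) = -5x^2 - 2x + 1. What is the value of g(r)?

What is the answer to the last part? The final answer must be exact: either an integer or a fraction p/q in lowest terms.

Step 1: remainder = value at the root: -9*(-6)^2 + 1*(-6)^1 - 6 = (-324) + (-6) + (-6) = -336; answer -336
Step 2: S1 = -336; c = 2; total draws C(4,2) = 6; complement C(2,2) = 1; favorable 6 - 1 = 5; P = 5/6; answer 5/6
Step 3: S2 = 5/6; threaded value p + q = 11; r = -18; -5*(-18)^2 - 2*(-18)^1 + 1 = (-1620) + (36) + (1) = -1583; answer -1583

-1583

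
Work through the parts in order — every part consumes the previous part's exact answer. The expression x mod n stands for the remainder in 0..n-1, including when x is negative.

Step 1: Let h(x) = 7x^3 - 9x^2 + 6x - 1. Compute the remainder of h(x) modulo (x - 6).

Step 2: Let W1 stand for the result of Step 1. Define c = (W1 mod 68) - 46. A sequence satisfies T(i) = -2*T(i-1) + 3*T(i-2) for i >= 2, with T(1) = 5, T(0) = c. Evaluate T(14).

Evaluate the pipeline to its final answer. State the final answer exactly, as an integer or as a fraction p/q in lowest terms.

19131893

Step 1: remainder = value at the root: 7*(6)^3 - 9*(6)^2 + 6*(6)^1 - 1 = (1512) + (-324) + (36) + (-1) = 1223; answer 1223
Step 2: W1 = 1223; c = 21; T(2) = -2*(5) + 3*(21) = 53; iterating: T(2)=53, T(3)=-91, T(4)=341, T(5)=-955, T(6)=2933, T(7)=-8731, T(8)=26261, T(9)=-78715, T(10)=236213, T(11)=-708571, T(12)=2125781, T(13)=-6377275, T(14)=19131893; answer 19131893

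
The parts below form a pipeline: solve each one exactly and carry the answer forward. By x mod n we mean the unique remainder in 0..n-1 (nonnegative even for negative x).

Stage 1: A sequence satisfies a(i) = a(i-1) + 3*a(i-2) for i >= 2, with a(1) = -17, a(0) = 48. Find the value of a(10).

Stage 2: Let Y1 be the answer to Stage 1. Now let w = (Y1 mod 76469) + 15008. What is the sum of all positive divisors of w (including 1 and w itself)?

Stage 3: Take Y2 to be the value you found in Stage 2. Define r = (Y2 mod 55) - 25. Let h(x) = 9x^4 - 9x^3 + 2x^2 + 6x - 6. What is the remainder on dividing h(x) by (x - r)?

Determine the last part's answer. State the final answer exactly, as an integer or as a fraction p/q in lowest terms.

6764

Stage 1: a(2) = 1*(-17) + 3*(48) = 127; iterating: a(2)=127, a(3)=76, a(4)=457, a(5)=685, a(6)=2056, a(7)=4111, a(8)=10279, a(9)=22612, a(10)=53449; answer 53449
Stage 2: Y1 = 53449; w = 68457; 68457 = 3 * 19 * 1201; sigma = (1 + 3) * (1 + 19) * (1 + 1201) = 4 * 20 * 1202 = 96160; answer 96160
Stage 3: Y2 = 96160; r = -5; remainder = value at the root: 9*(-5)^4 - 9*(-5)^3 + 2*(-5)^2 + 6*(-5)^1 - 6 = (5625) + (1125) + (50) + (-30) + (-6) = 6764; answer 6764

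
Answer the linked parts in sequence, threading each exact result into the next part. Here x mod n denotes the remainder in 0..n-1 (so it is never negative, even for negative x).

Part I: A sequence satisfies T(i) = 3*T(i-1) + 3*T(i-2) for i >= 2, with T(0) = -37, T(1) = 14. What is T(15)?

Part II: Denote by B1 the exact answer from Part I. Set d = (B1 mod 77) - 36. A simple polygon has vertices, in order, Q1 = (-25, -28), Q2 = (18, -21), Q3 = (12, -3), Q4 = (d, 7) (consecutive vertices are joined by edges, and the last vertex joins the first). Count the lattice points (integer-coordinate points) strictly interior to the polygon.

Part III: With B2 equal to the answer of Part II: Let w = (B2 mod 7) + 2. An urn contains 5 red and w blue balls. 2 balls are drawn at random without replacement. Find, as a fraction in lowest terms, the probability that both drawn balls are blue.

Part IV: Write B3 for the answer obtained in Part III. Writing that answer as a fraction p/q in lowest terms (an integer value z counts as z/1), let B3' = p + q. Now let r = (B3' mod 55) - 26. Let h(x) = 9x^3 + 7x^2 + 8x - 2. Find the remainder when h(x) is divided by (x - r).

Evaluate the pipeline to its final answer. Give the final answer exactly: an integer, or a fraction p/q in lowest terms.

Part I: T(2) = 3*(14) + 3*(-37) = -69; iterating: T(2)=-69, T(3)=-165, T(4)=-702, T(5)=-2601, T(6)=-9909, T(7)=-37530, T(8)=-142317, T(9)=-539541, T(10)=-2045574, T(11)=-7755345, T(12)=-29402757, T(13)=-111474306, T(14)=-422631189, T(15)=-1602316485; answer -1602316485
Part II: B1 = -1602316485; d = -36; cross terms: (-25*-21 - 18*-28)=1029, (18*-3 - 12*-21)=198, (12*7 - -36*-3)=-24, (-36*-28 - -25*7)=1183; twice the area = |2386| = 2386; area = 1193; boundary points = 1 + 6 + 2 + 1 = 10; strictly interior points = area - boundary/2 + 1 = 1189; answer 1189
Part III: B2 = 1189; w = 8; total draws C(13,2) = 78; favorable C(8,2) = 28; P = 14/39; answer 14/39
Part IV: B3 = 14/39; threaded value p + q = 53; r = 27; remainder = value at the root: 9*(27)^3 + 7*(27)^2 + 8*(27)^1 - 2 = (177147) + (5103) + (216) + (-2) = 182464; answer 182464

182464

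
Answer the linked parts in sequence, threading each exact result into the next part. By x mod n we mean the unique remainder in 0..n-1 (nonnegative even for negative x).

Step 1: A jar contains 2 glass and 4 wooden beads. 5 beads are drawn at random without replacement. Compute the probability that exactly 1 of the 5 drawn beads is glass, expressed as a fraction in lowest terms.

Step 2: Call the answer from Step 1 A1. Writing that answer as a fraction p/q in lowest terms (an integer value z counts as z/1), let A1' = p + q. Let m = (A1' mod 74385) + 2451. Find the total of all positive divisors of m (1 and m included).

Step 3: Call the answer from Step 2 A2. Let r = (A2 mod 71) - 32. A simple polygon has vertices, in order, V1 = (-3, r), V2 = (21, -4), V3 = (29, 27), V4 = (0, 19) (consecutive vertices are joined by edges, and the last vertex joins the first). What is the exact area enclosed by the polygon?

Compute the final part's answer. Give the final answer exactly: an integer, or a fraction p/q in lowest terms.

Step 1: total draws C(6,5) = 6; favorable C(2,1)*C(4,4) = 2; P = 1/3; answer 1/3
Step 2: A1 = 1/3; threaded value p + q = 4; m = 2455; 2455 = 5 * 491; sigma = (1 + 5) * (1 + 491) = 6 * 492 = 2952; answer 2952
Step 3: A2 = 2952; r = 9; cross terms: (-3*-4 - 21*9)=-177, (21*27 - 29*-4)=683, (29*19 - 0*27)=551, (0*9 - -3*19)=57; twice the area = |1114| = 1114; area = 557; answer 557

557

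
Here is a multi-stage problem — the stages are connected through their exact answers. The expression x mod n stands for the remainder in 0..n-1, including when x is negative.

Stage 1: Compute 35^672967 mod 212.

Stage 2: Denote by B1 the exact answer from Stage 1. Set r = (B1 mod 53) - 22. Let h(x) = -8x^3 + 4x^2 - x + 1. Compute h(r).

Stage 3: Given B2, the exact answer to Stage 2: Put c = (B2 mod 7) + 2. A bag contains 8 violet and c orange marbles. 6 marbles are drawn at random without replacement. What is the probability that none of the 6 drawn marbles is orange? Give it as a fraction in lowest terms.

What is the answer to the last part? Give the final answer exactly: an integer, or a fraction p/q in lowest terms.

Stage 1: squarings mod 212: 35^1=35, 35^2=165, 35^4=89, 35^8=77, 35^16=205, 35^32=49, 35^64=69, 35^128=97, 35^256=81, 35^512=201, 35^1024=121, 35^2048=13, 35^4096=169, 35^8192=153, 35^16384=89, 35^32768=77, 35^65536=205, 35^131072=49, 35^262144=69, 35^524288=97; 35^672967 = 35^1 * 35^2 * 35^4 * 35^64 * 35^128 * 35^1024 * 35^16384 * 35^131072 * 35^524288 = 167 (mod 212); answer 167
Stage 2: B1 = 167; r = -14; -8*(-14)^3 + 4*(-14)^2 - 1*(-14)^1 + 1 = (21952) + (784) + (14) + (1) = 22751; answer 22751
Stage 3: B2 = 22751; c = 3; total draws C(11,6) = 462; favorable C(8,6) = 28; P = 2/33; answer 2/33

2/33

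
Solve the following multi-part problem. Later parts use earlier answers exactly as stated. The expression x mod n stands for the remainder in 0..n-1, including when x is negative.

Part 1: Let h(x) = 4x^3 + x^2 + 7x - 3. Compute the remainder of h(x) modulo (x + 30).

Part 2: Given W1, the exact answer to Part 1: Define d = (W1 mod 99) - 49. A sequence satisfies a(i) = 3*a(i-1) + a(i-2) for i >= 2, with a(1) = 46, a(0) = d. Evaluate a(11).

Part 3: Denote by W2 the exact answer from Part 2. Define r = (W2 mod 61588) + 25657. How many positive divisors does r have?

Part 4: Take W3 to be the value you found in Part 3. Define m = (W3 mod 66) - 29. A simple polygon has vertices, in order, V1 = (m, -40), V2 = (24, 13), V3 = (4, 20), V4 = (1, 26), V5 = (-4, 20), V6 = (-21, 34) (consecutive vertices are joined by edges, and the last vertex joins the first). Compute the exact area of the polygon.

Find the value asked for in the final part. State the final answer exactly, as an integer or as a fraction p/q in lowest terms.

Part 1: remainder = value at the root: 4*(-30)^3 + 1*(-30)^2 + 7*(-30)^1 - 3 = (-108000) + (900) + (-210) + (-3) = -107313; answer -107313
Part 2: W1 = -107313; d = -46; a(2) = 3*(46) + 1*(-46) = 92; iterating: a(2)=92, a(3)=322, a(4)=1058, a(5)=3496, a(6)=11546, a(7)=38134, a(8)=125948, a(9)=415978, a(10)=1373882, a(11)=4537624; answer 4537624
Part 3: W2 = 4537624; r = 67357; 67357 = 193 * 349; number of divisors = (1+1) * (1+1) = 4; answer 4
Part 4: W3 = 4; m = -25; cross terms: (-25*13 - 24*-40)=635, (24*20 - 4*13)=428, (4*26 - 1*20)=84, (1*20 - -4*26)=124, (-4*34 - -21*20)=284, (-21*-40 - -25*34)=1690; twice the area = |3245| = 3245; area = 3245/2; answer 3245/2

3245/2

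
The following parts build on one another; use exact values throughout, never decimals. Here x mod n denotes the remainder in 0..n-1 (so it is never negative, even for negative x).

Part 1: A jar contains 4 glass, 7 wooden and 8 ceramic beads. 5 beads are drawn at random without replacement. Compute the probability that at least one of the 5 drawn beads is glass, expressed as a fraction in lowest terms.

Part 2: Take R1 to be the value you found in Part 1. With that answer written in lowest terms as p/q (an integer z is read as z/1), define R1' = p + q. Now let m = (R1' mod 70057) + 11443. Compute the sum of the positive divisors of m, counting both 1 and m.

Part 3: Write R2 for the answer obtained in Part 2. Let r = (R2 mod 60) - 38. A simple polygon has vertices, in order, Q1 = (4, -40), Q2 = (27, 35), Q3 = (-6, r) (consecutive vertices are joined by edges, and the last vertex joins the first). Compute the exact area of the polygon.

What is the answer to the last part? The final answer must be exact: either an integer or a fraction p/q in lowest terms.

Part 1: total draws C(19,5) = 11628; complement C(15,5) = 3003; favorable 11628 - 3003 = 8625; P = 2875/3876; answer 2875/3876
Part 2: R1 = 2875/3876; threaded value p + q = 6751; m = 18194; 18194 = 2 * 11 * 827; sigma = (1 + 2) * (1 + 11) * (1 + 827) = 3 * 12 * 828 = 29808; answer 29808
Part 3: R2 = 29808; r = 10; cross terms: (4*35 - 27*-40)=1220, (27*10 - -6*35)=480, (-6*-40 - 4*10)=200; twice the area = |1900| = 1900; area = 950; answer 950

950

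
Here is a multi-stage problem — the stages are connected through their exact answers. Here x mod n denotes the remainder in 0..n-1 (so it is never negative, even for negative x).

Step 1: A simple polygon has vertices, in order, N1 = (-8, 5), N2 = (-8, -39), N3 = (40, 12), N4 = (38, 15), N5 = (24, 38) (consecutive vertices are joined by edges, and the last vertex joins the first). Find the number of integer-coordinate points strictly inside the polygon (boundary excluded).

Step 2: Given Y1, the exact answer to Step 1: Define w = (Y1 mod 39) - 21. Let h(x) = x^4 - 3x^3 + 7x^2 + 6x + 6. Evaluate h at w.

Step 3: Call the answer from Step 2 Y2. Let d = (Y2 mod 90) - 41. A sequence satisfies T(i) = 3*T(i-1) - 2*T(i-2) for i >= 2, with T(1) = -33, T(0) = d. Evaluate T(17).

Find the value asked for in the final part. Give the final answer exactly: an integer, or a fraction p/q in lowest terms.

Step 1: cross terms: (-8*-39 - -8*5)=352, (-8*12 - 40*-39)=1464, (40*15 - 38*12)=144, (38*38 - 24*15)=1084, (24*5 - -8*38)=424; twice the area = |3468| = 3468; area = 1734; boundary points = 44 + 3 + 1 + 1 + 1 = 50; strictly interior points = area - boundary/2 + 1 = 1710; answer 1710
Step 2: Y1 = 1710; w = 12; 1*(12)^4 - 3*(12)^3 + 7*(12)^2 + 6*(12)^1 + 6 = (20736) + (-5184) + (1008) + (72) + (6) = 16638; answer 16638
Step 3: Y2 = 16638; d = 37; T(2) = 3*(-33) - 2*(37) = -173; iterating: T(2)=-173, T(3)=-453, T(4)=-1013, T(5)=-2133, T(6)=-4373, T(7)=-8853, T(8)=-17813, T(9)=-35733, T(10)=-71573, T(11)=-143253, T(12)=-286613, T(13)=-573333, T(14)=-1146773, T(15)=-2293653, T(16)=-4587413, T(17)=-9174933; answer -9174933

-9174933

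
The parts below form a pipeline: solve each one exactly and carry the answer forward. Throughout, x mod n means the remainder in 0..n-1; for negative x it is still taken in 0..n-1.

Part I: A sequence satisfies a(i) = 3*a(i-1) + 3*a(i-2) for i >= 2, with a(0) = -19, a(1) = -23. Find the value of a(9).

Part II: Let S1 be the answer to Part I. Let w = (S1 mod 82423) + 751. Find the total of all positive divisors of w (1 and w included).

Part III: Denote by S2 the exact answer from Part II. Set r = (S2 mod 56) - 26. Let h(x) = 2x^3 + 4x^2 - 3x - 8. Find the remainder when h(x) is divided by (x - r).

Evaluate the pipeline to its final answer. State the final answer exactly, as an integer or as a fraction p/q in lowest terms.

Part I: a(2) = 3*(-23) + 3*(-19) = -126; iterating: a(2)=-126, a(3)=-447, a(4)=-1719, a(5)=-6498, a(6)=-24651, a(7)=-93447, a(8)=-354294, a(9)=-1343223; answer -1343223
Part II: S1 = -1343223; w = 58719; 58719 = 3 * 23^2 * 37; sigma = (1 + 3) * (1 + 23 + 529) * (1 + 37) = 4 * 553 * 38 = 84056; answer 84056
Part III: S2 = 84056; r = -26; remainder = value at the root: 2*(-26)^3 + 4*(-26)^2 - 3*(-26)^1 - 8 = (-35152) + (2704) + (78) + (-8) = -32378; answer -32378

-32378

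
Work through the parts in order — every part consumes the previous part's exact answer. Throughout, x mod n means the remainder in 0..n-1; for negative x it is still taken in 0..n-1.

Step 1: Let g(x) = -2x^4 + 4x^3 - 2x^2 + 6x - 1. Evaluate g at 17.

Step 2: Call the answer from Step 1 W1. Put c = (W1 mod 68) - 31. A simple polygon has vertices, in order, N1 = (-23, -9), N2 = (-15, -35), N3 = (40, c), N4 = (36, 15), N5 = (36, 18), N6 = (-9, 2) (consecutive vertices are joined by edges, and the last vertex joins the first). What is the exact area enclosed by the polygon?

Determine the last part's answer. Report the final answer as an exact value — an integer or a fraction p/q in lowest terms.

3037/2

Step 1: -2*(17)^4 + 4*(17)^3 - 2*(17)^2 + 6*(17)^1 - 1 = (-167042) + (19652) + (-578) + (102) + (-1) = -147867; answer -147867
Step 2: W1 = -147867; c = 2; cross terms: (-23*-35 - -15*-9)=670, (-15*2 - 40*-35)=1370, (40*15 - 36*2)=528, (36*18 - 36*15)=108, (36*2 - -9*18)=234, (-9*-9 - -23*2)=127; twice the area = |3037| = 3037; area = 3037/2; answer 3037/2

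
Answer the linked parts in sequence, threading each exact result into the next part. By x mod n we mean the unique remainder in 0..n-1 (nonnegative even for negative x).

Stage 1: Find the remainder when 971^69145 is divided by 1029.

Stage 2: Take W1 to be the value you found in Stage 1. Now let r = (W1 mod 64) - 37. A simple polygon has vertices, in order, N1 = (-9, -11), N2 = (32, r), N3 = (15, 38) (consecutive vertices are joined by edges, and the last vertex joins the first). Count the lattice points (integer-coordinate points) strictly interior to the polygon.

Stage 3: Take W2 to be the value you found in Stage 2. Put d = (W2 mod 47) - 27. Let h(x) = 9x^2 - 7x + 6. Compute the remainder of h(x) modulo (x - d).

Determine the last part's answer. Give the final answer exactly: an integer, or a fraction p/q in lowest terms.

178

Stage 1: squarings mod 1029: 971^1=971, 971^2=277, 971^4=583, 971^8=319, 971^16=919, 971^32=781, 971^64=793, 971^128=130, 971^256=436, 971^512=760, 971^1024=331, 971^2048=487, 971^4096=499, 971^8192=1012, 971^16384=289, 971^32768=172, 971^65536=772; 971^69145 = 971^1 * 971^8 * 971^16 * 971^512 * 971^1024 * 971^2048 * 971^65536 = 194 (mod 1029); answer 194
Stage 2: W1 = 194; r = -35; cross terms: (-9*-35 - 32*-11)=667, (32*38 - 15*-35)=1741, (15*-11 - -9*38)=177; twice the area = |2585| = 2585; area = 2585/2; boundary points = 1 + 1 + 1 = 3; strictly interior points = area - boundary/2 + 1 = 1292; answer 1292
Stage 3: W2 = 1292; d = -4; remainder = value at the root: 9*(-4)^2 - 7*(-4)^1 + 6 = (144) + (28) + (6) = 178; answer 178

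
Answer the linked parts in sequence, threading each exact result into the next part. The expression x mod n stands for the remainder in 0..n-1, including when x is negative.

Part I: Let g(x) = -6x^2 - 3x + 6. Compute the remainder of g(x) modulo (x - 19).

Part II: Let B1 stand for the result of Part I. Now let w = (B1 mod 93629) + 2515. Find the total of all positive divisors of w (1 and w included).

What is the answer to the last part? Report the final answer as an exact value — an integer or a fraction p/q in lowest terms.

126720

Part I: remainder = value at the root: -6*(19)^2 - 3*(19)^1 + 6 = (-2166) + (-57) + (6) = -2217; answer -2217
Part II: B1 = -2217; w = 93927; 93927 = 3 * 131 * 239; sigma = (1 + 3) * (1 + 131) * (1 + 239) = 4 * 132 * 240 = 126720; answer 126720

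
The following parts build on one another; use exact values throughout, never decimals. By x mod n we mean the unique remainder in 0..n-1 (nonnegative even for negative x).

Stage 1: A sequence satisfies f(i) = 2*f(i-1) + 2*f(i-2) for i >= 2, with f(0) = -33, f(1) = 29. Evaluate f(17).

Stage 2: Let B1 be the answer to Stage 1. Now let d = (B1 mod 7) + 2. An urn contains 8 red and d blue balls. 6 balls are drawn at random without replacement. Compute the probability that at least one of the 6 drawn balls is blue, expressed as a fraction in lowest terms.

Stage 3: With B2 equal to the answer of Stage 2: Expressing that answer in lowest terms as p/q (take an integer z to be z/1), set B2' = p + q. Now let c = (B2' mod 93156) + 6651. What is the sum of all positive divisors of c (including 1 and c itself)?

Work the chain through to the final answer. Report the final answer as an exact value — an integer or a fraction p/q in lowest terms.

9600

Stage 1: f(2) = 2*(29) + 2*(-33) = -8; iterating: f(2)=-8, f(3)=42, f(4)=68, f(5)=220, f(6)=576, f(7)=1592, f(8)=4336, f(9)=11856, f(10)=32384, f(11)=88480, f(12)=241728, f(13)=660416, f(14)=1804288, f(15)=4929408, f(16)=13467392, f(17)=36793600; answer 36793600
Stage 2: B1 = 36793600; d = 6; total draws C(14,6) = 3003; complement C(8,6) = 28; favorable 3003 - 28 = 2975; P = 425/429; answer 425/429
Stage 3: B2 = 425/429; threaded value p + q = 854; c = 7505; 7505 = 5 * 19 * 79; sigma = (1 + 5) * (1 + 19) * (1 + 79) = 6 * 20 * 80 = 9600; answer 9600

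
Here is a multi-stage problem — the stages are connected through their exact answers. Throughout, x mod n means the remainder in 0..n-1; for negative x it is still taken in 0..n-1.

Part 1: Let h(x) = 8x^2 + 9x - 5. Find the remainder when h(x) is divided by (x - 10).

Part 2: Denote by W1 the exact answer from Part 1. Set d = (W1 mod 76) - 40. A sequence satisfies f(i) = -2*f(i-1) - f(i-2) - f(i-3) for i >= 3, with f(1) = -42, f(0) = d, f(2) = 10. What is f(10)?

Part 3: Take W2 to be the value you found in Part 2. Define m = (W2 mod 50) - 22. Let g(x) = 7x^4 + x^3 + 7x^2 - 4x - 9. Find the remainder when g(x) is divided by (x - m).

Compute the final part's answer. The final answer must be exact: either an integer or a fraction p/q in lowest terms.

Part 1: remainder = value at the root: 8*(10)^2 + 9*(10)^1 - 5 = (800) + (90) + (-5) = 885; answer 885
Part 2: W1 = 885; d = 9; f(3) = -2*(10) - 1*(-42) - 1*(9) = 13; iterating: f(3)=13, f(4)=6, f(5)=-35, f(6)=51, f(7)=-73, f(8)=130, f(9)=-238, f(10)=419; answer 419
Part 3: W2 = 419; m = -3; remainder = value at the root: 7*(-3)^4 + 1*(-3)^3 + 7*(-3)^2 - 4*(-3)^1 - 9 = (567) + (-27) + (63) + (12) + (-9) = 606; answer 606

606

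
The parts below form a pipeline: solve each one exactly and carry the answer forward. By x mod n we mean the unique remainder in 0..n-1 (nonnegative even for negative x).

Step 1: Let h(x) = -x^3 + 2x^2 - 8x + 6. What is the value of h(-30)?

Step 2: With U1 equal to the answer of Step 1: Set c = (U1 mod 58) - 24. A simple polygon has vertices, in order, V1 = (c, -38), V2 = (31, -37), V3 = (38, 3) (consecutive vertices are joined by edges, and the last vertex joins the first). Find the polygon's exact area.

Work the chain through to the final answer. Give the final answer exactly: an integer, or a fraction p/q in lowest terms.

353/2

Step 1: -1*(-30)^3 + 2*(-30)^2 - 8*(-30)^1 + 6 = (27000) + (1800) + (240) + (6) = 29046; answer 29046
Step 2: U1 = 29046; c = 22; cross terms: (22*-37 - 31*-38)=364, (31*3 - 38*-37)=1499, (38*-38 - 22*3)=-1510; twice the area = |353| = 353; area = 353/2; answer 353/2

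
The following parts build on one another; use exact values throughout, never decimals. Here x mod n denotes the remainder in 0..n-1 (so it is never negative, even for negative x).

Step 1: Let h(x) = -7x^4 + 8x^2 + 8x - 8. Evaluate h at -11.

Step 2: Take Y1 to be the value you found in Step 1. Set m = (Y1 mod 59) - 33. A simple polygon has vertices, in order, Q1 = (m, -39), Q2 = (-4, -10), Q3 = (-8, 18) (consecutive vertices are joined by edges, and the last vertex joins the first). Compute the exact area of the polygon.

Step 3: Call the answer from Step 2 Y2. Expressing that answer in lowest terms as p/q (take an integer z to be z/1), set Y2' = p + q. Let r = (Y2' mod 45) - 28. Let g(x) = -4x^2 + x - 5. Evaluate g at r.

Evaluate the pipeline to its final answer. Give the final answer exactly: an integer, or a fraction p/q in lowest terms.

-194

Step 1: -7*(-11)^4 + 8*(-11)^2 + 8*(-11)^1 - 8 = (-102487) + (968) + (-88) + (-8) = -101615; answer -101615
Step 2: Y1 = -101615; m = 9; cross terms: (9*-10 - -4*-39)=-246, (-4*18 - -8*-10)=-152, (-8*-39 - 9*18)=150; twice the area = |-248| = 248; area = 124; answer 124
Step 3: Y2 = 124; threaded value p + q = 125; r = 7; -4*(7)^2 + 1*(7)^1 - 5 = (-196) + (7) + (-5) = -194; answer -194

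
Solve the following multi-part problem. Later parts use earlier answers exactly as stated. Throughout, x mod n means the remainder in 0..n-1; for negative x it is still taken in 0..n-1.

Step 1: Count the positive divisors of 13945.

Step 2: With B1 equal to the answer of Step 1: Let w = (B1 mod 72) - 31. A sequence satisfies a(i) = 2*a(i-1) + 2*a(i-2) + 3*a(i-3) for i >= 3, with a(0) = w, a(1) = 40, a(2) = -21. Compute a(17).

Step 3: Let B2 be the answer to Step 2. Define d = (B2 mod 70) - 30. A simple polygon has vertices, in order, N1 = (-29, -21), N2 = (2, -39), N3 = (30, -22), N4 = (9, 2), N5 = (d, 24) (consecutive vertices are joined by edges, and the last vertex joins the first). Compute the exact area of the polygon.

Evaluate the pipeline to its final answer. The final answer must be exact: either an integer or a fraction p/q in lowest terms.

Step 1: 13945 = 5 * 2789; number of divisors = (1+1) * (1+1) = 4; answer 4
Step 2: B1 = 4; w = -27; a(3) = 2*(-21) + 2*(40) + 3*(-27) = -43; iterating: a(3)=-43, a(4)=-8, a(5)=-165, a(6)=-475, a(7)=-1304, a(8)=-4053, a(9)=-12139, a(10)=-36296, a(11)=-109029, a(12)=-327067, a(13)=-981080, a(14)=-2943381, a(15)=-8830123, a(16)=-26490248, a(17)=-79470885; answer -79470885
Step 3: B2 = -79470885; d = 15; cross terms: (-29*-39 - 2*-21)=1173, (2*-22 - 30*-39)=1126, (30*2 - 9*-22)=258, (9*24 - 15*2)=186, (15*-21 - -29*24)=381; twice the area = |3124| = 3124; area = 1562; answer 1562

1562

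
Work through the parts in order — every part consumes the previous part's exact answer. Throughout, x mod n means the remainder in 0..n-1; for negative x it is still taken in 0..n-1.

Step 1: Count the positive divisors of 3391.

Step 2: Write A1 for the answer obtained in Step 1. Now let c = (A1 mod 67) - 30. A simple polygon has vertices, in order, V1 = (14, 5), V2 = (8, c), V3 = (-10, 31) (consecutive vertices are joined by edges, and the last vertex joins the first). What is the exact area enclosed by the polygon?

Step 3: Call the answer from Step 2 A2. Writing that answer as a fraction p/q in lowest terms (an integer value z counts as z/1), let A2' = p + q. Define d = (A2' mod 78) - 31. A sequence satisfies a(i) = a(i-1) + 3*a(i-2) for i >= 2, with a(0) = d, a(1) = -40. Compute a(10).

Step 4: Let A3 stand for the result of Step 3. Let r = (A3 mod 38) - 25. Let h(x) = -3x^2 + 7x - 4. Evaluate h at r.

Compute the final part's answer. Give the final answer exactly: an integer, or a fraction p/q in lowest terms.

-200

Step 1: 3391 is prime, so its only divisors are 1 and 3391; count = 2; answer 2
Step 2: A1 = 2; c = -28; cross terms: (14*-28 - 8*5)=-432, (8*31 - -10*-28)=-32, (-10*5 - 14*31)=-484; twice the area = |-948| = 948; area = 474; answer 474
Step 3: A2 = 474; threaded value p + q = 475; d = -24; a(2) = 1*(-40) + 3*(-24) = -112; iterating: a(2)=-112, a(3)=-232, a(4)=-568, a(5)=-1264, a(6)=-2968, a(7)=-6760, a(8)=-15664, a(9)=-35944, a(10)=-82936; answer -82936
Step 4: A3 = -82936; r = -7; -3*(-7)^2 + 7*(-7)^1 - 4 = (-147) + (-49) + (-4) = -200; answer -200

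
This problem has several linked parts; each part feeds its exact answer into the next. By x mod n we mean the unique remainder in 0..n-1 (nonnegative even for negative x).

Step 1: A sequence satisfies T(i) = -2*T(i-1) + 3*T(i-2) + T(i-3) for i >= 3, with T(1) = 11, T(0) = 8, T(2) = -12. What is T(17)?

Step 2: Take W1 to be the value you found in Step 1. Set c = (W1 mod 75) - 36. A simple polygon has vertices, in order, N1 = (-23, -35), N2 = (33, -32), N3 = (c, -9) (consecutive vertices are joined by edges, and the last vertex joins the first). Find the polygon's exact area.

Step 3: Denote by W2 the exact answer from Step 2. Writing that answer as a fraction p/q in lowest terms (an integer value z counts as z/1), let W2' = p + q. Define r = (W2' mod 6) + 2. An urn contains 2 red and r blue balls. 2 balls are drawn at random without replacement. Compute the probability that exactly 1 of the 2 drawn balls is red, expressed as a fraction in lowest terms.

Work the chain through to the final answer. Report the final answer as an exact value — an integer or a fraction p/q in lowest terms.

2/3

Step 1: T(3) = -2*(-12) + 3*(11) + 1*(8) = 65; iterating: T(3)=65, T(4)=-155, T(5)=493, T(6)=-1386, T(7)=4096, T(8)=-11857, T(9)=34616, T(10)=-100707, T(11)=293405, T(12)=-854315, T(13)=2488138, T(14)=-7245816, T(15)=21101731, T(16)=-61452772, T(17)=178964921; answer 178964921
Step 2: W1 = 178964921; c = 35; cross terms: (-23*-32 - 33*-35)=1891, (33*-9 - 35*-32)=823, (35*-35 - -23*-9)=-1432; twice the area = |1282| = 1282; area = 641; answer 641
Step 3: W2 = 641; threaded value p + q = 642; r = 2; total draws C(4,2) = 6; favorable C(2,1)*C(2,1) = 4; P = 2/3; answer 2/3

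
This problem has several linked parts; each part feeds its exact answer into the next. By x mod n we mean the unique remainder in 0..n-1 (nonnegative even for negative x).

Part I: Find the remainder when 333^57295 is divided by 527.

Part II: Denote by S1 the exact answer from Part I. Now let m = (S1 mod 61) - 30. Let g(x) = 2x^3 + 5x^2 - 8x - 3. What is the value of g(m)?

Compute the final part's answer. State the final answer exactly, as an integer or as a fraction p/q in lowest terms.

Part I: squarings mod 527: 333^1=333, 333^2=219, 333^4=4, 333^8=16, 333^16=256, 333^32=188, 333^64=35, 333^128=171, 333^256=256, 333^512=188, 333^1024=35, 333^2048=171, 333^4096=256, 333^8192=188, 333^16384=35, 333^32768=171; 333^57295 = 333^1 * 333^2 * 333^4 * 333^8 * 333^64 * 333^128 * 333^256 * 333^512 * 333^1024 * 333^2048 * 333^4096 * 333^16384 * 333^32768 = 216 (mod 527); answer 216
Part II: S1 = 216; m = 3; 2*(3)^3 + 5*(3)^2 - 8*(3)^1 - 3 = (54) + (45) + (-24) + (-3) = 72; answer 72

72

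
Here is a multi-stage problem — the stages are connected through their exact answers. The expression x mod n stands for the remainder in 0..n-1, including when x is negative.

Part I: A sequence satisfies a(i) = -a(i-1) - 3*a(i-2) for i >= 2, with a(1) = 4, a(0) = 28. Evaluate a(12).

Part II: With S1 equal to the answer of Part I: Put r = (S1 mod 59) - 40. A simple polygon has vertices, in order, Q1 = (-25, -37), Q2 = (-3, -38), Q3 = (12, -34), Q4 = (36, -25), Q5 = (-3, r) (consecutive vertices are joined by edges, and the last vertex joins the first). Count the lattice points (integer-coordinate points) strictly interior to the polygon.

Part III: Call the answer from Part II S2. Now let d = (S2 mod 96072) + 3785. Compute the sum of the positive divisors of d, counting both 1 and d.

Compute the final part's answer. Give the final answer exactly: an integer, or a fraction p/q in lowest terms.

Part I: a(2) = -1*(4) - 3*(28) = -88; iterating: a(2)=-88, a(3)=76, a(4)=188, a(5)=-416, a(6)=-148, a(7)=1396, a(8)=-952, a(9)=-3236, a(10)=6092, a(11)=3616, a(12)=-21892; answer -21892
Part II: S1 = -21892; r = 16; cross terms: (-25*-38 - -3*-37)=839, (-3*-34 - 12*-38)=558, (12*-25 - 36*-34)=924, (36*16 - -3*-25)=501, (-3*-37 - -25*16)=511; twice the area = |3333| = 3333; area = 3333/2; boundary points = 1 + 1 + 3 + 1 + 1 = 7; strictly interior points = area - boundary/2 + 1 = 1664; answer 1664
Part III: S2 = 1664; d = 5449; 5449 is prime, so its only divisors are 1 and 5449; sigma = 1 + 5449 = 5450; answer 5450

5450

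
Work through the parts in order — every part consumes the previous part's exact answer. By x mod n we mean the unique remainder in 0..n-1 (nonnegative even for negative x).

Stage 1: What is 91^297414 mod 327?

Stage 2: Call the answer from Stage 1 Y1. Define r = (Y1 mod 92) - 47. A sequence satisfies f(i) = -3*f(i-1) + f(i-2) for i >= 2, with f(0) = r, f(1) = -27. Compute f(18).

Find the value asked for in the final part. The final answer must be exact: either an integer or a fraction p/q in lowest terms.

Stage 1: squarings mod 327: 91^1=91, 91^2=106, 91^4=118, 91^8=190, 91^16=130, 91^32=223, 91^64=25, 91^128=298, 91^256=187, 91^512=307, 91^1024=73, 91^2048=97, 91^4096=253, 91^8192=244, 91^16384=22, 91^32768=157, 91^65536=124, 91^131072=7, 91^262144=49; 91^297414 = 91^2 * 91^4 * 91^64 * 91^128 * 91^256 * 91^2048 * 91^32768 * 91^262144 = 64 (mod 327); answer 64
Stage 2: Y1 = 64; r = 17; f(2) = -3*(-27) + 1*(17) = 98; iterating: f(2)=98, f(3)=-321, f(4)=1061, f(5)=-3504, f(6)=11573, f(7)=-38223, f(8)=126242, f(9)=-416949, f(10)=1377089, f(11)=-4548216, f(12)=15021737, f(13)=-49613427, f(14)=163862018, f(15)=-541199481, f(16)=1787460461, f(17)=-5903580864, f(18)=19498203053; answer 19498203053

19498203053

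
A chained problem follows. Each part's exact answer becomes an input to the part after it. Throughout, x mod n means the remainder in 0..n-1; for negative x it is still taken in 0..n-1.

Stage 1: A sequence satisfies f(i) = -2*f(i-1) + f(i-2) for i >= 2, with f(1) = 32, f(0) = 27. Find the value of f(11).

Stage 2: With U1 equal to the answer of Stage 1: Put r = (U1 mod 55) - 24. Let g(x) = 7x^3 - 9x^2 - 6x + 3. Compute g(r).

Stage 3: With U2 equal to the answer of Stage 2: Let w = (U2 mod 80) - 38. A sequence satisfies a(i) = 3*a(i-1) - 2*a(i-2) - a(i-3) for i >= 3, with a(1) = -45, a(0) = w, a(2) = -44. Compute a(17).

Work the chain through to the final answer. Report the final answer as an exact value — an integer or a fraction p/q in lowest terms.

Stage 1: f(2) = -2*(32) + 1*(27) = -37; iterating: f(2)=-37, f(3)=106, f(4)=-249, f(5)=604, f(6)=-1457, f(7)=3518, f(8)=-8493, f(9)=20504, f(10)=-49501, f(11)=119506; answer 119506
Stage 2: U1 = 119506; r = 22; 7*(22)^3 - 9*(22)^2 - 6*(22)^1 + 3 = (74536) + (-4356) + (-132) + (3) = 70051; answer 70051
Stage 3: U2 = 70051; w = 13; a(3) = 3*(-44) - 2*(-45) - 1*(13) = -55; iterating: a(3)=-55, a(4)=-32, a(5)=58, a(6)=293, a(7)=795, a(8)=1741, a(9)=3340, a(10)=5743, a(11)=8808, a(12)=11598, a(13)=11435, a(14)=2301, a(15)=-27565, a(16)=-98732, a(17)=-243367; answer -243367

-243367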